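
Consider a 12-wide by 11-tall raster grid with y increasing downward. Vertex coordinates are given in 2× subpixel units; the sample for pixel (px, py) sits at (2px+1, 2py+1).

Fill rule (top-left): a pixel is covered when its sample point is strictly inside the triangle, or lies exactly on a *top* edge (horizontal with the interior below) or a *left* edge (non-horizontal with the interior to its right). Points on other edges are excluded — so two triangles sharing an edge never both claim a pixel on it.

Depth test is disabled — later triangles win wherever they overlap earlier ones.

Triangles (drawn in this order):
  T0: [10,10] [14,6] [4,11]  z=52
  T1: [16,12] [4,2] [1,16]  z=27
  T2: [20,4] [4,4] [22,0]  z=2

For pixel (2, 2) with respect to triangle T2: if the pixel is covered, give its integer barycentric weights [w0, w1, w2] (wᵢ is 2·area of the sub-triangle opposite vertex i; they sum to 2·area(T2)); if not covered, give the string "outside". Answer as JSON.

T0:
  2·area = 20  (B↔C swapped to make it positive)
  edge (10, 10)→(4, 11): d=(-6,1) right/bottom  bias=-1
  edge (4, 11)→(14, 6): d=(10,-5) top-left  bias=+0
  edge (14, 6)→(10, 10): d=(-4,4) right/bottom  bias=-1
    (9,0)@(19, 1): e=[45,-25,0] → .  [on edge]
    (8,1)@(17, 3): e=[35,-15,0] → .  [on edge]
    (7,2)@(15, 5): e=[25,-5,0] → .  [on edge]
    (6,3)@(13, 7): e=[15,5,0] → .  [on edge]
    (4,4)@(9, 9): e=[7,5,8] → X
    (5,4)@(11, 9): e=[5,15,0] → .  [on edge]
    (4,5)@(9, 11): e=[-5,25,0] → .  [on edge]
    (3,6)@(7, 13): e=[-15,35,0] → .  [on edge]
    (2,7)@(5, 15): e=[-25,45,0] → .  [on edge]
    (1,8)@(3, 17): e=[-35,55,0] → .  [on edge]
    (0,9)@(1, 19): e=[-45,65,0] → .  [on edge]
  covered (1 px):
    . . . . . . . . . . . .
    . . . . . . . . . . . .
    . . . . . . . . . . . .
    . . . . . . . . . . . .
    . . . . X . . . . . . .
    . . . . . . . . . . . .
    . . . . . . . . . . . .
    . . . . . . . . . . . .
    . . . . . . . . . . . .
    . . . . . . . . . . . .
    . . . . . . . . . . . .
T1:
  2·area = 198  (B↔C swapped to make it positive)
  edge (16, 12)→(1, 16): d=(-15,4) right/bottom  bias=-1
  edge (1, 16)→(4, 2): d=(3,-14) top-left  bias=+0
  edge (4, 2)→(16, 12): d=(12,10) right/bottom  bias=-1
    (2,1)@(5, 3): e=[179,17,2] → X
    (3,1)@(7, 3): e=[171,45,-18] → .
    (2,2)@(5, 5): e=[149,23,26] → X
    (3,2)@(7, 5): e=[141,51,6] → X
    (4,2)@(9, 5): e=[133,79,-14] → .
    (1,3)@(3, 7): e=[127,1,70] → X
    (4,3)@(9, 7): e=[103,85,10] → X
    (5,3)@(11, 7): e=[95,113,-10] → .
    (1,4)@(3, 9): e=[97,7,94] → X
    (5,4)@(11, 9): e=[65,119,14] → X
    (6,4)@(13, 9): e=[57,147,-6] → .
    (1,5)@(3, 11): e=[67,13,118] → X
  covered (24 px):
    . . . . . . . . . . . .
    . . X . . . . . . . . .
    . . X X . . . . . . . .
    . X X X X . . . . . . .
    . X X X X X . . . . . .
    . X X X X X X . . . . .
    . X X X X X . . . . . .
    . X . . . . . . . . . .
    . . . . . . . . . . . .
    . . . . . . . . . . . .
    . . . . . . . . . . . .
T2:
  2·area = 64
  edge (20, 4)→(4, 4): d=(-16,0) right/bottom  bias=-1
  edge (4, 4)→(22, 0): d=(18,-4) top-left  bias=+0
  edge (22, 0)→(20, 4): d=(-2,4) right/bottom  bias=-1
    (9,0)@(19, 1): e=[48,6,10] → X
    (10,0)@(21, 1): e=[48,14,2] → X
    (11,0)@(23, 1): e=[48,22,-6] → .
    (4,1)@(9, 3): e=[16,2,46] → X
    (5,1)@(11, 3): e=[16,10,38] → X
    (6,1)@(13, 3): e=[16,18,30] → X
    (7,1)@(15, 3): e=[16,26,22] → X
    (8,1)@(17, 3): e=[16,34,14] → X
    (10,1)@(21, 3): e=[16,50,-2] → .
    (4,2)@(9, 5): e=[-16,38,42] → .
    (5,2)@(11, 5): e=[-16,46,34] → .
    (6,2)@(13, 5): e=[-16,54,26] → .
  covered (8 px):
    . . . . . . . . . X X .
    . . . . X X X X X X . .
    . . . . . . . . . . . .
    . . . . . . . . . . . .
    . . . . . . . . . . . .
    . . . . . . . . . . . .
    . . . . . . . . . . . .
    . . . . . . . . . . . .
    . . . . . . . . . . . .
    . . . . . . . . . . . .
    . . . . . . . . . . . .

Answer: "outside"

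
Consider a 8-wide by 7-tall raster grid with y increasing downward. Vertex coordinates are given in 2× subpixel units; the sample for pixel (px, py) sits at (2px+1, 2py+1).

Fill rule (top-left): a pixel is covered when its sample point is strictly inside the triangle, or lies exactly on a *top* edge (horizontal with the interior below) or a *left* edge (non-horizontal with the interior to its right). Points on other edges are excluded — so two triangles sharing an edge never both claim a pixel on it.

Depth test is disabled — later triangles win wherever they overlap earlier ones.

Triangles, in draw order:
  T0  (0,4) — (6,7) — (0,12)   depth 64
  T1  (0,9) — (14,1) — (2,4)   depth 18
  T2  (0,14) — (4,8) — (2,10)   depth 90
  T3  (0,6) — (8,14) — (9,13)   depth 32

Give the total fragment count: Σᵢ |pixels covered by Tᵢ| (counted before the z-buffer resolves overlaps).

T0:
  2·area = 48
  edge (0, 4)→(6, 7): d=(6,3) right/bottom  bias=-1
  edge (6, 7)→(0, 12): d=(-6,5) right/bottom  bias=-1
  edge (0, 12)→(0, 4): d=(0,-8) top-left  bias=+0
    (0,2)@(1, 5): e=[3,37,8] → X
    (1,2)@(3, 5): e=[-3,27,24] → .
    (0,3)@(1, 7): e=[15,25,8] → X
    (1,3)@(3, 7): e=[9,15,24] → X
    (2,3)@(5, 7): e=[3,5,40] → X
    (3,3)@(7, 7): e=[-3,-5,56] → .
    (0,4)@(1, 9): e=[27,13,8] → X
    (2,4)@(5, 9): e=[15,-7,40] → .
    (0,5)@(1, 11): e=[39,1,8] → X
    (1,5)@(3, 11): e=[33,-9,24] → .
    (0,6)@(1, 13): e=[51,-11,8] → .
  covered (7 px):
    . . . . . . . .
    . . . . . . . .
    X . . . . . . .
    X X X . . . . .
    X X . . . . . .
    X . . . . . . .
    . . . . . . . .
T1:
  2·area = 54  (B↔C swapped to make it positive)
  edge (0, 9)→(2, 4): d=(2,-5) top-left  bias=+0
  edge (2, 4)→(14, 1): d=(12,-3) top-left  bias=+0
  edge (14, 1)→(0, 9): d=(-14,8) right/bottom  bias=-1
    (3,1)@(7, 3): e=[23,3,28] → X
    (4,1)@(9, 3): e=[33,9,12] → X
    (5,1)@(11, 3): e=[43,15,-4] → .
    (1,2)@(3, 5): e=[7,15,32] → X
    (2,2)@(5, 5): e=[17,21,16] → X
    (3,2)@(7, 5): e=[27,27,0] → .  [on edge]
    (4,2)@(9, 5): e=[37,33,-16] → .
    (0,3)@(1, 7): e=[1,33,20] → X
    (2,3)@(5, 7): e=[21,45,-12] → .
    (0,4)@(1, 9): e=[5,57,-8] → .
    (1,4)@(3, 9): e=[15,63,-24] → .
  covered (6 px):
    . . . . . . . .
    . . . X X . . .
    . X X . . . . .
    X X . . . . . .
    . . . . . . . .
    . . . . . . . .
    . . . . . . . .
T2:
  2·area = 4  (B↔C swapped to make it positive)
  edge (0, 14)→(2, 10): d=(2,-4) top-left  bias=+0
  edge (2, 10)→(4, 8): d=(2,-2) top-left  bias=+0
  edge (4, 8)→(0, 14): d=(-4,6) right/bottom  bias=-1
    (5,0)@(11, 1): e=[18,0,-14] → .  [on edge]
    (4,1)@(9, 3): e=[14,0,-10] → .  [on edge]
    (3,2)@(7, 5): e=[10,0,-6] → .  [on edge]
    (2,3)@(5, 7): e=[6,0,-2] → .  [on edge]
    (1,4)@(3, 9): e=[2,0,2] → X  [on edge]
    (2,4)@(5, 9): e=[10,4,-10] → .
    (0,5)@(1, 11): e=[-2,0,6] → .  [on edge]
    (1,5)@(3, 11): e=[6,4,-6] → .
  covered (1 px):
    . . . . . . . .
    . . . . . . . .
    . . . . . . . .
    . . . . . . . .
    . X . . . . . .
    . . . . . . . .
    . . . . . . . .
T3:
  2·area = 16  (B↔C swapped to make it positive)
  edge (0, 6)→(9, 13): d=(9,7) right/bottom  bias=-1
  edge (9, 13)→(8, 14): d=(-1,1) right/bottom  bias=-1
  edge (8, 14)→(0, 6): d=(-8,-8) top-left  bias=+0
    (0,3)@(1, 7): e=[2,14,0] → X  [on edge]
    (1,3)@(3, 7): e=[-12,12,16] → .
    (7,3)@(15, 7): e=[-96,0,112] → .  [on edge]
    (0,4)@(1, 9): e=[20,12,-16] → .
    (1,4)@(3, 9): e=[6,10,0] → X  [on edge]
    (2,4)@(5, 9): e=[-8,8,16] → .
    (6,4)@(13, 9): e=[-64,0,80] → .  [on edge]
    (1,5)@(3, 11): e=[24,8,-16] → .
    (2,5)@(5, 11): e=[10,6,0] → X  [on edge]
    (3,5)@(7, 11): e=[-4,4,16] → .
    (5,5)@(11, 11): e=[-32,0,48] → .  [on edge]
    (2,6)@(5, 13): e=[28,4,-16] → .
    (3,6)@(7, 13): e=[14,2,0] → X  [on edge]
    (4,6)@(9, 13): e=[0,0,16] → .  [on edge]
  covered (4 px):
    . . . . . . . .
    . . . . . . . .
    . . . . . . . .
    X . . . . . . .
    . X . . . . . .
    . . X . . . . .
    . . . X . . . .

Result: 18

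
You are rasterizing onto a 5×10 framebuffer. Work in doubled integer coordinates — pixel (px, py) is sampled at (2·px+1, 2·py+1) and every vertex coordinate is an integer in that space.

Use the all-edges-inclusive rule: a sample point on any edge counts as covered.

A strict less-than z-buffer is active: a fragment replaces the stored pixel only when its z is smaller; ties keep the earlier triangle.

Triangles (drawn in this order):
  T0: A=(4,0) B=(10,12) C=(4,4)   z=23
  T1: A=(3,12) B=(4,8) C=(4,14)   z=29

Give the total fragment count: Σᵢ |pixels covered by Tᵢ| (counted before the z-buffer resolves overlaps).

T0:
  2·area = 24
  edge (4, 0)→(10, 12): d=(6,12) inclusive
  edge (10, 12)→(4, 4): d=(-6,-8) inclusive
  edge (4, 4)→(4, 0): d=(0,-4) inclusive
    (2,1)@(5, 3): e=[6,14,4] → X
    (3,1)@(7, 3): e=[-18,30,12] → .
    (2,2)@(5, 5): e=[18,2,4] → X
    (3,2)@(7, 5): e=[-6,18,12] → .
    (2,3)@(5, 7): e=[30,-10,4] → .
    (3,3)@(7, 7): e=[6,6,12] → X
    (4,3)@(9, 7): e=[-18,22,20] → .
    (3,4)@(7, 9): e=[18,-6,12] → .
  covered (3 px):
    . . . . .
    . . X . .
    . . X . .
    . . . X .
    . . . . .
    . . . . .
    . . . . .
    . . . . .
    . . . . .
    . . . . .
T1:
  2·area = 6
  edge (3, 12)→(4, 8): d=(1,-4) inclusive
  edge (4, 8)→(4, 14): d=(0,6) inclusive
  edge (4, 14)→(3, 12): d=(-1,-2) inclusive
  covered (0 px):
    . . . . .
    . . . . .
    . . . . .
    . . . . .
    . . . . .
    . . . . .
    . . . . .
    . . . . .
    . . . . .
    . . . . .

Final: 3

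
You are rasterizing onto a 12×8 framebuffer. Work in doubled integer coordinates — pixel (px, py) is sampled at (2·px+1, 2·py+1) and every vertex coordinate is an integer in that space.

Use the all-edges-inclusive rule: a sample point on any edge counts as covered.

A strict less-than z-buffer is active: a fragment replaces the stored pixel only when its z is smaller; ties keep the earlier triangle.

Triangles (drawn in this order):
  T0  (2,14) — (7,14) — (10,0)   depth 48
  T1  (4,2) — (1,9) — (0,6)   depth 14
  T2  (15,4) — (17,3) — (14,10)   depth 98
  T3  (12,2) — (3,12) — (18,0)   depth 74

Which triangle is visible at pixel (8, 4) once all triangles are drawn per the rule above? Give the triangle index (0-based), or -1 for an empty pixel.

T0:
  2·area = 70  (B↔C swapped to make it positive)
  edge (2, 14)→(10, 0): d=(8,-14) inclusive
  edge (10, 0)→(7, 14): d=(-3,14) inclusive
  edge (7, 14)→(2, 14): d=(-5,0) inclusive
    (4,1)@(9, 3): e=[10,5,55] → █
    (5,1)@(11, 3): e=[38,-23,55] → ·
    (4,2)@(9, 5): e=[26,-1,45] → ·
    (3,3)@(7, 7): e=[14,21,35] → █
    (4,3)@(9, 7): e=[42,-7,35] → ·
    (2,4)@(5, 9): e=[2,43,25] → █
    (4,4)@(9, 9): e=[58,-13,25] → ·
    (2,5)@(5, 11): e=[18,37,15] → █
    (4,5)@(9, 11): e=[74,-19,15] → ·
    (1,6)@(3, 13): e=[6,59,5] → █
    (4,6)@(9, 13): e=[90,-25,5] → ·
    (1,7)@(3, 15): e=[22,53,-5] → ·
  covered (9 px):
    · · · · · · · · · · · ·
    · · · · █ · · · · · · ·
    · · · · · · · · · · · ·
    · · · █ · · · · · · · ·
    · · █ █ · · · · · · · ·
    · · █ █ · · · · · · · ·
    · █ █ █ · · · · · · · ·
    · · · · · · · · · · · ·
T1:
  2·area = 16
  edge (4, 2)→(1, 9): d=(-3,7) inclusive
  edge (1, 9)→(0, 6): d=(-1,-3) inclusive
  edge (0, 6)→(4, 2): d=(4,-4) inclusive
    (2,0)@(5, 1): e=[-4,20,0] → ·  [on edge]
    (1,1)@(3, 3): e=[4,12,0] → █  [on edge]
    (2,1)@(5, 3): e=[-10,18,8] → ·
    (0,2)@(1, 5): e=[12,4,0] → █  [on edge]
    (1,2)@(3, 5): e=[-2,10,8] → ·
    (0,3)@(1, 7): e=[6,2,8] → █
    (1,3)@(3, 7): e=[-8,8,16] → ·
    (0,4)@(1, 9): e=[0,0,16] → █  [on edge]
    (1,4)@(3, 9): e=[-14,6,24] → ·
    (0,5)@(1, 11): e=[-6,-2,24] → ·
    (1,7)@(3, 15): e=[-32,0,48] → ·  [on edge]
  covered (4 px):
    · · · · · · · · · · · ·
    · █ · · · · · · · · · ·
    █ · · · · · · · · · · ·
    █ · · · · · · · · · · ·
    █ · · · · · · · · · · ·
    · · · · · · · · · · · ·
    · · · · · · · · · · · ·
    · · · · · · · · · · · ·
T2:
  2·area = 11
  edge (15, 4)→(17, 3): d=(2,-1) inclusive
  edge (17, 3)→(14, 10): d=(-3,7) inclusive
  edge (14, 10)→(15, 4): d=(1,-6) inclusive
    (10,0)@(21, 1): e=[0,-22,33] → ·  [on edge]
    (8,1)@(17, 3): e=[0,0,11] → █  [on edge]
    (9,1)@(19, 3): e=[2,-14,23] → ·
    (6,2)@(13, 5): e=[0,22,-11] → ·  [on edge]
    (7,2)@(15, 5): e=[2,8,1] → █
    (8,2)@(17, 5): e=[4,-6,13] → ·
    (4,3)@(9, 7): e=[0,44,-33] → ·  [on edge]
    (7,3)@(15, 7): e=[6,2,3] → █
    (8,3)@(17, 7): e=[8,-12,15] → ·
    (2,4)@(5, 9): e=[0,66,-55] → ·  [on edge]
    (7,4)@(15, 9): e=[10,-4,5] → ·
    (0,5)@(1, 11): e=[0,88,-77] → ·  [on edge]
  covered (3 px):
    · · · · · · · · · · · ·
    · · · · · · · · █ · · ·
    · · · · · · · █ · · · ·
    · · · · · · · █ · · · ·
    · · · · · · · · · · · ·
    · · · · · · · · · · · ·
    · · · · · · · · · · · ·
    · · · · · · · · · · · ·
T3:
  2·area = 42  (B↔C swapped to make it positive)
  edge (12, 2)→(18, 0): d=(6,-2) inclusive
  edge (18, 0)→(3, 12): d=(-15,12) inclusive
  edge (3, 12)→(12, 2): d=(9,-10) inclusive
    (7,0)@(15, 1): e=[0,21,21] → █  [on edge]
    (8,0)@(17, 1): e=[4,-3,41] → ·
    (4,1)@(9, 3): e=[0,63,-21] → ·  [on edge]
    (6,1)@(13, 3): e=[8,15,19] → █
    (7,1)@(15, 3): e=[12,-9,39] → ·
    (1,2)@(3, 5): e=[0,105,-63] → ·  [on edge]
    (5,2)@(11, 5): e=[16,9,17] → █
    (6,2)@(13, 5): e=[20,-15,37] → ·
    (4,3)@(9, 7): e=[24,3,15] → █
    (5,3)@(11, 7): e=[28,-21,35] → ·
    (4,4)@(9, 9): e=[36,-27,33] → ·
  covered (4 px):
    · · · · · · · █ · · · ·
    · · · · · · █ · · · · ·
    · · · · · █ · · · · · ·
    · · · · █ · · · · · · ·
    · · · · · · · · · · · ·
    · · · · · · · · · · · ·
    · · · · · · · · · · · ·
    · · · · · · · · · · · ·

Z-buffer (winner per pixel, '.' = empty):
  . . . . . . . 3 . . . .
  . 1 . . 0 . 3 . 2 . . .
  1 . . . . 3 . 2 . . . .
  1 . . 0 3 . . 2 . . . .
  1 . 0 0 . . . . . . . .
  . . 0 0 . . . . . . . .
  . 0 0 0 . . . . . . . .
  . . . . . . . . . . . .

Answer: -1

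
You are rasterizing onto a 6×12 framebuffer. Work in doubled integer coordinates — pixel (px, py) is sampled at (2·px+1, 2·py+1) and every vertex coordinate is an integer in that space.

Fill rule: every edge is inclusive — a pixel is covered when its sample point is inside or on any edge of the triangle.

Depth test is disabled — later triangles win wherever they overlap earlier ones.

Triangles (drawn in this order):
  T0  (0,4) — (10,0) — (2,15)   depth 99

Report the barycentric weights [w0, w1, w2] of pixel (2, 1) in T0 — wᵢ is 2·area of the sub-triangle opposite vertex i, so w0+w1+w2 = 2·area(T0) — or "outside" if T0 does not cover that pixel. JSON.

T0:
  2·area = 118
  edge (0, 4)→(10, 0): d=(10,-4) inclusive
  edge (10, 0)→(2, 15): d=(-8,15) inclusive
  edge (2, 15)→(0, 4): d=(-2,-11) inclusive
    (4,0)@(9, 1): e=[6,7,105] → X
    (5,0)@(11, 1): e=[14,-23,127] → .
    (1,1)@(3, 3): e=[2,81,35] → X
    (2,1)@(5, 3): e=[10,51,57] → X
    (3,1)@(7, 3): e=[18,21,79] → X
    (4,1)@(9, 3): e=[26,-9,101] → .
    (0,2)@(1, 5): e=[14,95,9] → X
    (4,2)@(9, 5): e=[46,-25,97] → .
    (0,3)@(1, 7): e=[34,79,5] → X
    (3,3)@(7, 7): e=[58,-11,71] → .
    (0,4)@(1, 9): e=[54,63,1] → X
    (3,4)@(7, 9): e=[78,-27,67] → .
  covered (16 px):
    . . . . X .
    . X X X . .
    X X X X . .
    X X X . . .
    X X X . . .
    . X . . . .
    . X . . . .
    . . . . . .
    . . . . . .
    . . . . . .
    . . . . . .
    . . . . . .

Answer: [51,57,10]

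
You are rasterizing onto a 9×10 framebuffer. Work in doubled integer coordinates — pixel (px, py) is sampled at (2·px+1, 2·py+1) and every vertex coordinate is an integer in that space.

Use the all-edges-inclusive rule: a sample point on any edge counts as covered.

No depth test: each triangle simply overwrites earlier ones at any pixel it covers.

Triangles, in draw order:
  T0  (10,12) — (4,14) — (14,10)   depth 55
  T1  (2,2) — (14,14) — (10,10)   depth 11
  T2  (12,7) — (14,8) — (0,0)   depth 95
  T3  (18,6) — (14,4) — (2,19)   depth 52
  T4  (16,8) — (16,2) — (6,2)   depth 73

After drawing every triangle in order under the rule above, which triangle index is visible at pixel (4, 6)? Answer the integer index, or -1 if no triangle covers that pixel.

T0:
  2·area = 4
  edge (10, 12)→(4, 14): d=(-6,2) inclusive
  edge (4, 14)→(14, 10): d=(10,-4) inclusive
  edge (14, 10)→(10, 12): d=(-4,2) inclusive
    (6,5)@(13, 11): e=[0,6,-2] → ·  [on edge]
    (3,6)@(7, 13): e=[0,2,2] → █  [on edge]
    (4,6)@(9, 13): e=[-4,10,-2] → ·
    (0,7)@(1, 15): e=[0,-2,6] → ·  [on edge]
    (3,7)@(7, 15): e=[-12,22,-6] → ·
  covered (1 px):
    · · · · · · · · ·
    · · · · · · · · ·
    · · · · · · · · ·
    · · · · · · · · ·
    · · · · · · · · ·
    · · · · · · · · ·
    · · · █ · · · · ·
    · · · · · · · · ·
    · · · · · · · · ·
    · · · · · · · · ·
T1:
  degenerate (2·area = 0) — covers nothing
T2:
  2·area = 2  (B↔C swapped to make it positive)
  edge (12, 7)→(0, 0): d=(-12,-7) inclusive
  edge (0, 0)→(14, 8): d=(14,8) inclusive
  edge (14, 8)→(12, 7): d=(-2,-1) inclusive
  covered (0 px):
    · · · · · · · · ·
    · · · · · · · · ·
    · · · · · · · · ·
    · · · · · · · · ·
    · · · · · · · · ·
    · · · · · · · · ·
    · · · · · · · · ·
    · · · · · · · · ·
    · · · · · · · · ·
    · · · · · · · · ·
T3:
  2·area = 84  (B↔C swapped to make it positive)
  edge (18, 6)→(2, 19): d=(-16,13) inclusive
  edge (2, 19)→(14, 4): d=(12,-15) inclusive
  edge (14, 4)→(18, 6): d=(4,2) inclusive
    (7,2)@(15, 5): e=[55,27,2] → █
    (8,2)@(17, 5): e=[29,57,-2] → ·
    (6,3)@(13, 7): e=[49,21,14] → █
    (8,3)@(17, 7): e=[-3,81,6] → ·
    (5,4)@(11, 9): e=[43,15,26] → █
    (7,4)@(15, 9): e=[-9,75,18] → ·
    (4,5)@(9, 11): e=[37,9,38] → █
    (6,5)@(13, 11): e=[-15,69,30] → ·
    (3,6)@(7, 13): e=[31,3,50] → █
    (5,6)@(11, 13): e=[-21,63,42] → ·
    (3,7)@(7, 15): e=[-1,27,58] → ·
    (4,7)@(9, 15): e=[-27,57,54] → ·
  covered (9 px):
    · · · · · · · · ·
    · · · · · · · · ·
    · · · · · · · █ ·
    · · · · · · █ █ ·
    · · · · · █ █ · ·
    · · · · █ █ · · ·
    · · · █ █ · · · ·
    · · · · · · · · ·
    · · · · · · · · ·
    · · · · · · · · ·
T4:
  2·area = 60  (B↔C swapped to make it positive)
  edge (16, 8)→(6, 2): d=(-10,-6) inclusive
  edge (6, 2)→(16, 2): d=(10,0) inclusive
  edge (16, 2)→(16, 8): d=(0,6) inclusive
    (4,1)@(9, 3): e=[8,10,42] → █
    (5,1)@(11, 3): e=[20,10,30] → █
    (6,1)@(13, 3): e=[32,10,18] → █
    (7,1)@(15, 3): e=[44,10,6] → █
    (8,1)@(17, 3): e=[56,10,-6] → ·
    (4,2)@(9, 5): e=[-12,30,42] → ·
    (5,2)@(11, 5): e=[0,30,30] → █  [on edge]
    (8,2)@(17, 5): e=[36,30,-6] → ·
    (5,3)@(11, 7): e=[-20,50,30] → ·
    (6,3)@(13, 7): e=[-8,50,18] → ·
    (7,3)@(15, 7): e=[4,50,6] → █
    (8,3)@(17, 7): e=[16,50,-6] → ·
  covered (8 px):
    · · · · · · · · ·
    · · · · █ █ █ █ ·
    · · · · · █ █ █ ·
    · · · · · · · █ ·
    · · · · · · · · ·
    · · · · · · · · ·
    · · · · · · · · ·
    · · · · · · · · ·
    · · · · · · · · ·
    · · · · · · · · ·

Z-buffer (winner per pixel, '.' = empty):
  . . . . . . . . .
  . . . . 4 4 4 4 .
  . . . . . 4 4 4 .
  . . . . . . 3 4 .
  . . . . . 3 3 . .
  . . . . 3 3 . . .
  . . . 3 3 . . . .
  . . . . . . . . .
  . . . . . . . . .
  . . . . . . . . .

Result: 3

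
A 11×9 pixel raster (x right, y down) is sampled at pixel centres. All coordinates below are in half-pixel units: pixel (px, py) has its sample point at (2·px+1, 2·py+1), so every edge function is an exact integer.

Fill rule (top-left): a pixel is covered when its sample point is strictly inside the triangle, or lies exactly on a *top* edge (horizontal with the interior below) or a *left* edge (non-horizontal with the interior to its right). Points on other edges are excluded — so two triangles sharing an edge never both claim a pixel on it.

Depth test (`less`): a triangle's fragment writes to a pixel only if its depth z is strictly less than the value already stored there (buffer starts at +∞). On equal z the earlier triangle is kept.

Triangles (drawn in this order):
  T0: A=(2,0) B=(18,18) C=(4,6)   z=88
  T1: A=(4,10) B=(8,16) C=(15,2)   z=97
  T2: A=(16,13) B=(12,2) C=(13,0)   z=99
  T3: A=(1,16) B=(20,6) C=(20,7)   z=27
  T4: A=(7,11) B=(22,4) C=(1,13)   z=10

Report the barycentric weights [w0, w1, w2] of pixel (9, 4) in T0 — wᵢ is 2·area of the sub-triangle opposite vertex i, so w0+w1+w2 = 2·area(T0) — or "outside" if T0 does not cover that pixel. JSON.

T0:
  2·area = 60
  edge (2, 0)→(18, 18): d=(16,18) right/bottom  bias=-1
  edge (18, 18)→(4, 6): d=(-14,-12) top-left  bias=+0
  edge (4, 6)→(2, 0): d=(-2,-6) top-left  bias=+0
    (1,1)@(3, 3): e=[30,30,0] → X  [on edge]
    (2,1)@(5, 3): e=[-6,54,12] → .
    (1,2)@(3, 5): e=[62,2,-4] → .
    (2,2)@(5, 5): e=[26,26,8] → X
    (3,2)@(7, 5): e=[-10,50,20] → .
    (2,3)@(5, 7): e=[58,-2,4] → .
    (3,3)@(7, 7): e=[22,22,16] → X
    (4,3)@(9, 7): e=[-14,46,28] → .
    (2,4)@(5, 9): e=[90,-30,0] → .  [on edge]
    (3,4)@(7, 9): e=[54,-6,12] → .
    (4,4)@(9, 9): e=[18,18,24] → X
    (5,4)@(11, 9): e=[-18,42,36] → .
    (3,7)@(7, 15): e=[150,-90,0] → .  [on edge]
  covered (8 px):
    . . . . . . . . . . .
    . X . . . . . . . . .
    . . X . . . . . . . .
    . . . X . . . . . . .
    . . . . X . . . . . .
    . . . . . X . . . . .
    . . . . . . X . . . .
    . . . . . . . X . . .
    . . . . . . . . X . .
T1:
  2·area = 98  (B↔C swapped to make it positive)
  edge (4, 10)→(15, 2): d=(11,-8) top-left  bias=+0
  edge (15, 2)→(8, 16): d=(-7,14) right/bottom  bias=-1
  edge (8, 16)→(4, 10): d=(-4,-6) top-left  bias=+0
    (5,2)@(11, 5): e=[1,35,62] → X
    (6,2)@(13, 5): e=[17,7,74] → X
    (7,2)@(15, 5): e=[33,-21,86] → .
    (4,3)@(9, 7): e=[7,49,42] → X
    (6,3)@(13, 7): e=[39,-7,66] → .
    (3,4)@(7, 9): e=[13,63,22] → X
    (6,4)@(13, 9): e=[61,-21,58] → .
    (2,5)@(5, 11): e=[19,77,2] → X
    (5,5)@(11, 11): e=[67,-7,38] → .
    (2,6)@(5, 13): e=[41,63,-6] → .
    (3,6)@(7, 13): e=[57,35,6] → X
    (5,6)@(11, 13): e=[89,-21,30] → .
  covered (12 px):
    . . . . . . . . . . .
    . . . . . . . . . . .
    . . . . . X X . . . .
    . . . . X X . . . . .
    . . . X X X . . . . .
    . . X X X . . . . . .
    . . . X X . . . . . .
    . . . . . . . . . . .
    . . . . . . . . . . .
T2:
  2·area = 19
  edge (16, 13)→(12, 2): d=(-4,-11) top-left  bias=+0
  edge (12, 2)→(13, 0): d=(1,-2) top-left  bias=+0
  edge (13, 0)→(16, 13): d=(3,13) right/bottom  bias=-1
    (6,0)@(13, 1): e=[15,1,3] → X
    (7,0)@(15, 1): e=[37,5,-23] → .
    (6,1)@(13, 3): e=[7,3,9] → X
    (7,1)@(15, 3): e=[29,7,-17] → .
    (6,2)@(13, 5): e=[-1,5,15] → .
    (7,4)@(15, 9): e=[5,13,1] → X
    (8,4)@(17, 9): e=[27,17,-25] → .
    (7,5)@(15, 11): e=[-3,15,7] → .
  covered (3 px):
    . . . . . . X . . . .
    . . . . . . X . . . .
    . . . . . . . . . . .
    . . . . . . . . . . .
    . . . . . . . X . . .
    . . . . . . . . . . .
    . . . . . . . . . . .
    . . . . . . . . . . .
    . . . . . . . . . . .
T3:
  2·area = 19
  edge (1, 16)→(20, 6): d=(19,-10) top-left  bias=+0
  edge (20, 6)→(20, 7): d=(0,1) right/bottom  bias=-1
  edge (20, 7)→(1, 16): d=(-19,9) right/bottom  bias=-1
    (9,3)@(19, 7): e=[9,1,9] → X
    (10,3)@(21, 7): e=[29,-1,-9] → .
    (7,4)@(15, 9): e=[7,5,7] → X
    (8,4)@(17, 9): e=[27,3,-11] → .
    (9,4)@(19, 9): e=[47,1,-29] → .
    (5,5)@(11, 11): e=[5,9,5] → X
    (6,5)@(13, 11): e=[25,7,-13] → .
    (7,5)@(15, 11): e=[45,5,-31] → .
    (3,6)@(7, 13): e=[3,13,3] → X
    (4,6)@(9, 13): e=[23,11,-15] → .
    (5,6)@(11, 13): e=[43,9,-33] → .
    (1,7)@(3, 15): e=[1,17,1] → X
  covered (5 px):
    . . . . . . . . . . .
    . . . . . . . . . . .
    . . . . . . . . . . .
    . . . . . . . . . X .
    . . . . . . . X . . .
    . . . . . X . . . . .
    . . . X . . . . . . .
    . X . . . . . . . . .
    . . . . . . . . . . .
T4:
  2·area = 12  (B↔C swapped to make it positive)
  edge (7, 11)→(1, 13): d=(-6,2) right/bottom  bias=-1
  edge (1, 13)→(22, 4): d=(21,-9) top-left  bias=+0
  edge (22, 4)→(7, 11): d=(-15,7) right/bottom  bias=-1
    (7,3)@(15, 7): e=[8,0,4] → X  [on edge]
    (8,3)@(17, 7): e=[4,18,-10] → .
    (9,3)@(19, 7): e=[0,36,-24] → .  [on edge]
    (5,4)@(11, 9): e=[4,6,2] → X
    (6,4)@(13, 9): e=[0,24,-12] → .  [on edge]
    (7,4)@(15, 9): e=[-4,42,-26] → .
    (3,5)@(7, 11): e=[0,12,0] → .  [on edge]
    (5,5)@(11, 11): e=[-8,48,-28] → .
    (0,6)@(1, 13): e=[0,0,12] → .  [on edge]
  covered (2 px):
    . . . . . . . . . . .
    . . . . . . . . . . .
    . . . . . . . . . . .
    . . . . . . . X . . .
    . . . . . X . . . . .
    . . . . . . . . . . .
    . . . . . . . . . . .
    . . . . . . . . . . .
    . . . . . . . . . . .

Result: "outside"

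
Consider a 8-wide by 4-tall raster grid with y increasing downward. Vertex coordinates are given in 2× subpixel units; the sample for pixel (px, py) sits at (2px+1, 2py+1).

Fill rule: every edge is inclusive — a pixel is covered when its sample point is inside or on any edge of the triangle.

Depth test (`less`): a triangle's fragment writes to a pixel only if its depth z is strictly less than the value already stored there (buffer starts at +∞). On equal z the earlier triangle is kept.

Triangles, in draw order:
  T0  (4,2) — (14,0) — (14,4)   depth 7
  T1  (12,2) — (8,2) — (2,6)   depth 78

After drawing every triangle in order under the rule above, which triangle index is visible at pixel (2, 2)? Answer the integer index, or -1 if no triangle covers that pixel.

T0:
  2·area = 40
  edge (4, 2)→(14, 0): d=(10,-2) inclusive
  edge (14, 0)→(14, 4): d=(0,4) inclusive
  edge (14, 4)→(4, 2): d=(-10,-2) inclusive
    (4,0)@(9, 1): e=[0,20,20] → X  [on edge]
    (5,0)@(11, 1): e=[4,12,24] → X
    (6,0)@(13, 1): e=[8,4,28] → X
    (7,0)@(15, 1): e=[12,-4,32] → .
    (4,1)@(9, 3): e=[20,20,0] → X  [on edge]
    (7,1)@(15, 3): e=[32,-4,12] → .
    (4,2)@(9, 5): e=[40,20,-20] → .
    (5,2)@(11, 5): e=[44,12,-16] → .
    (6,2)@(13, 5): e=[48,4,-12] → .
  covered (6 px):
    . . . . X X X .
    . . . . X X X .
    . . . . . . . .
    . . . . . . . .
T1:
  2·area = 16  (B↔C swapped to make it positive)
  edge (12, 2)→(2, 6): d=(-10,4) inclusive
  edge (2, 6)→(8, 2): d=(6,-4) inclusive
  edge (8, 2)→(12, 2): d=(4,0) inclusive
    (3,1)@(7, 3): e=[10,2,4] → X
    (4,1)@(9, 3): e=[2,10,4] → X
    (5,1)@(11, 3): e=[-6,18,4] → .
    (3,2)@(7, 5): e=[-10,14,12] → .
    (4,2)@(9, 5): e=[-18,22,12] → .
  covered (2 px):
    . . . . . . . .
    . . . X X . . .
    . . . . . . . .
    . . . . . . . .

Z-buffer (winner per pixel, '.' = empty):
  . . . . 0 0 0 .
  . . . 1 0 0 0 .
  . . . . . . . .
  . . . . . . . .

Result: -1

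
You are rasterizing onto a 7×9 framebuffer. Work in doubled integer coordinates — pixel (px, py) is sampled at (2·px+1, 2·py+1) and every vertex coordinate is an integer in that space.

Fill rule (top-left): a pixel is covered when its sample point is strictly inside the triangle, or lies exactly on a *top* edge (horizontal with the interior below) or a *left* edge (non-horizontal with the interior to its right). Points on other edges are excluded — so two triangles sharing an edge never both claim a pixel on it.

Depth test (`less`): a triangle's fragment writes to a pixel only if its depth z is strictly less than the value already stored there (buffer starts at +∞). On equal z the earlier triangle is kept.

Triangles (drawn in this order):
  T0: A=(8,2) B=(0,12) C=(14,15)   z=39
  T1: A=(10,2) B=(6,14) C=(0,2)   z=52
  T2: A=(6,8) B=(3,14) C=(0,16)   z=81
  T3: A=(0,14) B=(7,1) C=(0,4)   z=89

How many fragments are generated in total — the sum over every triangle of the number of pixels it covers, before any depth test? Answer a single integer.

T0:
  2·area = 164  (B↔C swapped to make it positive)
  edge (8, 2)→(14, 15): d=(6,13) right/bottom  bias=-1
  edge (14, 15)→(0, 12): d=(-14,-3) top-left  bias=+0
  edge (0, 12)→(8, 2): d=(8,-10) top-left  bias=+0
    (3,2)@(7, 5): e=[31,119,14] → #
    (4,2)@(9, 5): e=[5,125,34] → #
    (5,2)@(11, 5): e=[-21,131,54] → ·
    (2,3)@(5, 7): e=[69,85,10] → #
    (5,3)@(11, 7): e=[-9,103,70] → ·
    (1,4)@(3, 9): e=[107,51,6] → #
    (5,4)@(11, 9): e=[3,75,86] → #
    (6,4)@(13, 9): e=[-23,81,106] → ·
    (0,5)@(1, 11): e=[145,17,2] → #
    (6,5)@(13, 11): e=[-11,53,122] → ·
    (0,6)@(1, 13): e=[157,-11,18] → ·
    (1,6)@(3, 13): e=[131,-5,38] → ·
  covered (21 px):
    · · · · · · ·
    · · · · · · ·
    · · · # # · ·
    · · # # # · ·
    · # # # # # ·
    # # # # # # ·
    · · # # # # #
    · · · · · · ·
    · · · · · · ·
T1:
  2·area = 120
  edge (10, 2)→(6, 14): d=(-4,12) right/bottom  bias=-1
  edge (6, 14)→(0, 2): d=(-6,-12) top-left  bias=+0
  edge (0, 2)→(10, 2): d=(10,0) top-left  bias=+0
    (0,1)@(1, 3): e=[104,6,10] → #
    (1,1)@(3, 3): e=[80,30,10] → #
    (2,1)@(5, 3): e=[56,54,10] → #
    (3,1)@(7, 3): e=[32,78,10] → #
    (4,1)@(9, 3): e=[8,102,10] → #
    (5,1)@(11, 3): e=[-16,126,10] → ·
    (0,2)@(1, 5): e=[96,-6,30] → ·
    (1,2)@(3, 5): e=[72,18,30] → #
    (4,2)@(9, 5): e=[0,90,30] → ·  [on edge]
    (1,3)@(3, 7): e=[64,6,50] → #
    (4,3)@(9, 7): e=[-8,78,50] → ·
    (1,4)@(3, 9): e=[56,-6,70] → ·
    (3,5)@(7, 11): e=[0,30,90] → ·  [on edge]
    (2,8)@(5, 17): e=[0,-30,150] → ·  [on edge]
  covered (14 px):
    · · · · · · ·
    # # # # # · ·
    · # # # · · ·
    · # # # · · ·
    · · # # · · ·
    · · # · · · ·
    · · · · · · ·
    · · · · · · ·
    · · · · · · ·
T2:
  2·area = 12
  edge (6, 8)→(3, 14): d=(-3,6) right/bottom  bias=-1
  edge (3, 14)→(0, 16): d=(-3,2) right/bottom  bias=-1
  edge (0, 16)→(6, 8): d=(6,-8) top-left  bias=+0
    (1,6)@(3, 13): e=[3,3,6] → #
    (2,6)@(5, 13): e=[-9,-1,22] → ·
    (0,7)@(1, 15): e=[9,1,2] → #
    (1,7)@(3, 15): e=[-3,-3,18] → ·
    (0,8)@(1, 17): e=[3,-5,14] → ·
  covered (2 px):
    · · · · · · ·
    · · · · · · ·
    · · · · · · ·
    · · · · · · ·
    · · · · · · ·
    · · · · · · ·
    · # · · · · ·
    # · · · · · ·
    · · · · · · ·
T3:
  2·area = 70  (B↔C swapped to make it positive)
  edge (0, 14)→(0, 4): d=(0,-10) top-left  bias=+0
  edge (0, 4)→(7, 1): d=(7,-3) top-left  bias=+0
  edge (7, 1)→(0, 14): d=(-7,13) right/bottom  bias=-1
    (3,0)@(7, 1): e=[70,0,0] → ·  [on edge]
    (1,1)@(3, 3): e=[30,2,38] → #
    (2,1)@(5, 3): e=[50,8,12] → #
    (3,1)@(7, 3): e=[70,14,-14] → ·
    (0,2)@(1, 5): e=[10,10,50] → #
    (2,2)@(5, 5): e=[50,22,-2] → ·
    (0,3)@(1, 7): e=[10,24,36] → #
    (2,3)@(5, 7): e=[50,36,-16] → ·
    (0,4)@(1, 9): e=[10,38,22] → #
    (1,4)@(3, 9): e=[30,44,-4] → ·
    (0,5)@(1, 11): e=[10,52,8] → #
    (1,5)@(3, 11): e=[30,58,-18] → ·
  covered (8 px):
    · · · · · · ·
    · # # · · · ·
    # # · · · · ·
    # # · · · · ·
    # · · · · · ·
    # · · · · · ·
    · · · · · · ·
    · · · · · · ·
    · · · · · · ·

Answer: 45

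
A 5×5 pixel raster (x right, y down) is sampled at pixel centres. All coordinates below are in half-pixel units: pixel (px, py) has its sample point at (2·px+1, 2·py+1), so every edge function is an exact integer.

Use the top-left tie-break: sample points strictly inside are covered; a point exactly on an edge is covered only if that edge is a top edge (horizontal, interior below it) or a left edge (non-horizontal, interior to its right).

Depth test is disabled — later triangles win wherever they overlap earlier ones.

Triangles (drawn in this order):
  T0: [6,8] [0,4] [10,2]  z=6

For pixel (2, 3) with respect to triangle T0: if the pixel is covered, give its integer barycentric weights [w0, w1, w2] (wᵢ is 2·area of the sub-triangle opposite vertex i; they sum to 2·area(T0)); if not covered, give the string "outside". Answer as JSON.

T0:
  2·area = 52
  edge (6, 8)→(0, 4): d=(-6,-4) top-left  bias=+0
  edge (0, 4)→(10, 2): d=(10,-2) top-left  bias=+0
  edge (10, 2)→(6, 8): d=(-4,6) right/bottom  bias=-1
    (2,1)@(5, 3): e=[26,0,26] → #  [on edge]
    (3,1)@(7, 3): e=[34,4,14] → #
    (4,1)@(9, 3): e=[42,8,2] → #
    (1,2)@(3, 5): e=[6,16,30] → #
    (4,2)@(9, 5): e=[30,28,-6] → ·
    (1,3)@(3, 7): e=[-6,36,22] → ·
    (2,3)@(5, 7): e=[2,40,10] → #
    (3,3)@(7, 7): e=[10,44,-2] → ·
    (2,4)@(5, 9): e=[-10,60,2] → ·
  covered (7 px):
    · · · · ·
    · · # # #
    · # # # ·
    · · # · ·
    · · · · ·

Answer: [40,10,2]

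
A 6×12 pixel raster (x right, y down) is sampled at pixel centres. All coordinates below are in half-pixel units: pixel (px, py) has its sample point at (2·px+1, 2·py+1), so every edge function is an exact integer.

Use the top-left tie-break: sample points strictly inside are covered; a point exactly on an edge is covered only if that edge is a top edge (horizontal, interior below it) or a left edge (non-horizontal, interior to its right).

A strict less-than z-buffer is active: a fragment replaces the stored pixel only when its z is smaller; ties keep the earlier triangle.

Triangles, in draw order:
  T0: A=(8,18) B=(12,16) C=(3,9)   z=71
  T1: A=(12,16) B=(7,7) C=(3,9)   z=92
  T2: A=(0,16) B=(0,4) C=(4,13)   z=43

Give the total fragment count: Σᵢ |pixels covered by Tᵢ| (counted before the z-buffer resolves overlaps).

T0:
  2·area = 46  (B↔C swapped to make it positive)
  edge (8, 18)→(3, 9): d=(-5,-9) top-left  bias=+0
  edge (3, 9)→(12, 16): d=(9,7) right/bottom  bias=-1
  edge (12, 16)→(8, 18): d=(-4,2) right/bottom  bias=-1
    (1,4)@(3, 9): e=[0,0,46] → .  [on edge]
    (2,5)@(5, 11): e=[8,4,34] → X
    (3,5)@(7, 11): e=[26,-10,30] → .
    (2,6)@(5, 13): e=[-2,22,26] → .
    (3,6)@(7, 13): e=[16,8,22] → X
    (4,6)@(9, 13): e=[34,-6,18] → .
    (3,7)@(7, 15): e=[6,26,14] → X
    (4,7)@(9, 15): e=[24,12,10] → X
    (5,7)@(11, 15): e=[42,-2,6] → .
    (3,8)@(7, 17): e=[-4,44,6] → .
    (4,8)@(9, 17): e=[14,30,2] → X
    (5,8)@(11, 17): e=[32,16,-2] → .
  covered (5 px):
    . . . . . .
    . . . . . .
    . . . . . .
    . . . . . .
    . . . . . .
    . . X . . .
    . . . X . .
    . . . X X .
    . . . . X .
    . . . . . .
    . . . . . .
    . . . . . .
T1:
  2·area = 46  (B↔C swapped to make it positive)
  edge (12, 16)→(3, 9): d=(-9,-7) top-left  bias=+0
  edge (3, 9)→(7, 7): d=(4,-2) top-left  bias=+0
  edge (7, 7)→(12, 16): d=(5,9) right/bottom  bias=-1
    (5,2)@(11, 5): e=[92,0,-46] → .  [on edge]
    (3,3)@(7, 7): e=[46,0,0] → .  [on edge]
    (1,4)@(3, 9): e=[0,0,46] → X  [on edge]
    (2,4)@(5, 9): e=[14,4,28] → X
    (3,4)@(7, 9): e=[28,8,10] → X
    (4,4)@(9, 9): e=[42,12,-8] → .
    (1,5)@(3, 11): e=[-18,8,56] → .
    (2,5)@(5, 11): e=[-4,12,38] → .
    (3,5)@(7, 11): e=[10,16,20] → X
    (4,5)@(9, 11): e=[24,20,2] → X
    (5,5)@(11, 11): e=[38,24,-16] → .
    (3,6)@(7, 13): e=[-8,24,30] → .
  covered (7 px):
    . . . . . .
    . . . . . .
    . . . . . .
    . . . . . .
    . X X X . .
    . . . X X .
    . . . . X .
    . . . . . X
    . . . . . .
    . . . . . .
    . . . . . .
    . . . . . .
T2:
  2·area = 48
  edge (0, 16)→(0, 4): d=(0,-12) top-left  bias=+0
  edge (0, 4)→(4, 13): d=(4,9) right/bottom  bias=-1
  edge (4, 13)→(0, 16): d=(-4,3) right/bottom  bias=-1
    (0,3)@(1, 7): e=[12,3,33] → X
    (1,3)@(3, 7): e=[36,-15,27] → .
    (0,4)@(1, 9): e=[12,11,25] → X
    (1,4)@(3, 9): e=[36,-7,19] → .
    (0,5)@(1, 11): e=[12,19,17] → X
    (1,5)@(3, 11): e=[36,1,11] → X
    (2,5)@(5, 11): e=[60,-17,5] → .
    (0,6)@(1, 13): e=[12,27,9] → X
    (2,6)@(5, 13): e=[60,-9,-3] → .
    (0,7)@(1, 15): e=[12,35,1] → X
    (1,7)@(3, 15): e=[36,17,-5] → .
    (0,8)@(1, 17): e=[12,43,-7] → .
  covered (7 px):
    . . . . . .
    . . . . . .
    . . . . . .
    X . . . . .
    X . . . . .
    X X . . . .
    X X . . . .
    X . . . . .
    . . . . . .
    . . . . . .
    . . . . . .
    . . . . . .

Answer: 19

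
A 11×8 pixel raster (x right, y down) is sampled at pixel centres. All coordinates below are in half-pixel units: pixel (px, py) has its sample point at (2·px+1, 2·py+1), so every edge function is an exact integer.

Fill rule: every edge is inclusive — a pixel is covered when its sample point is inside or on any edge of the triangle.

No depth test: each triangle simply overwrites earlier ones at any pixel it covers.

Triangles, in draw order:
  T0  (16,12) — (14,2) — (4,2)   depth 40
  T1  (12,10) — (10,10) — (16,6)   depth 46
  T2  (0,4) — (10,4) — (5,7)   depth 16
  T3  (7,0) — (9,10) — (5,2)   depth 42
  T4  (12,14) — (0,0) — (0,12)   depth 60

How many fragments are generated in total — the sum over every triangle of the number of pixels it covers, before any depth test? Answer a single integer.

T0:
  2·area = 100  (B↔C swapped to make it positive)
  edge (16, 12)→(4, 2): d=(-12,-10) inclusive
  edge (4, 2)→(14, 2): d=(10,0) inclusive
  edge (14, 2)→(16, 12): d=(2,10) inclusive
    (3,1)@(7, 3): e=[18,10,72] → X
    (4,1)@(9, 3): e=[38,10,52] → X
    (5,1)@(11, 3): e=[58,10,32] → X
    (6,1)@(13, 3): e=[78,10,12] → X
    (7,1)@(15, 3): e=[98,10,-8] → .
    (3,2)@(7, 5): e=[-6,30,76] → .
    (4,2)@(9, 5): e=[14,30,56] → X
    (7,2)@(15, 5): e=[74,30,-4] → .
    (4,3)@(9, 7): e=[-10,50,60] → .
    (5,3)@(11, 7): e=[10,50,40] → X
    (7,3)@(15, 7): e=[50,50,0] → X  [on edge]
    (8,3)@(17, 7): e=[70,50,-20] → .
  covered (13 px):
    . . . . . . . . . . .
    . . . X X X X . . . .
    . . . . X X X . . . .
    . . . . . X X X . . .
    . . . . . . X X . . .
    . . . . . . . X . . .
    . . . . . . . . . . .
    . . . . . . . . . . .
T1:
  2·area = 8
  edge (12, 10)→(10, 10): d=(-2,0) inclusive
  edge (10, 10)→(16, 6): d=(6,-4) inclusive
  edge (16, 6)→(12, 10): d=(-4,4) inclusive
    (10,0)@(21, 1): e=[18,-10,0] → .  [on edge]
    (9,1)@(19, 3): e=[14,-6,0] → .  [on edge]
    (8,2)@(17, 5): e=[10,-2,0] → .  [on edge]
    (7,3)@(15, 7): e=[6,2,0] → X  [on edge]
    (8,3)@(17, 7): e=[6,10,-8] → .
    (6,4)@(13, 9): e=[2,6,0] → X  [on edge]
    (7,4)@(15, 9): e=[2,14,-8] → .
    (5,5)@(11, 11): e=[-2,10,0] → .  [on edge]
    (6,5)@(13, 11): e=[-2,18,-8] → .
    (4,6)@(9, 13): e=[-6,14,0] → .  [on edge]
    (3,7)@(7, 15): e=[-10,18,0] → .  [on edge]
  covered (2 px):
    . . . . . . . . . . .
    . . . . . . . . . . .
    . . . . . . . . . . .
    . . . . . . . X . . .
    . . . . . . X . . . .
    . . . . . . . . . . .
    . . . . . . . . . . .
    . . . . . . . . . . .
T2:
  2·area = 30
  edge (0, 4)→(10, 4): d=(10,0) inclusive
  edge (10, 4)→(5, 7): d=(-5,3) inclusive
  edge (5, 7)→(0, 4): d=(-5,-3) inclusive
    (7,0)@(15, 1): e=[-30,0,60] → .  [on edge]
    (1,2)@(3, 5): e=[10,16,4] → X
    (2,2)@(5, 5): e=[10,10,10] → X
    (3,2)@(7, 5): e=[10,4,16] → X
    (4,2)@(9, 5): e=[10,-2,22] → .
    (1,3)@(3, 7): e=[30,6,-6] → .
    (2,3)@(5, 7): e=[30,0,0] → X  [on edge]
    (3,3)@(7, 7): e=[30,-6,6] → .
    (2,4)@(5, 9): e=[50,-10,-10] → .
    (7,6)@(15, 13): e=[90,-60,0] → .  [on edge]
  covered (4 px):
    . . . . . . . . . . .
    . . . . . . . . . . .
    . X X X . . . . . . .
    . . X . . . . . . . .
    . . . . . . . . . . .
    . . . . . . . . . . .
    . . . . . . . . . . .
    . . . . . . . . . . .
T3:
  2·area = 24
  edge (7, 0)→(9, 10): d=(2,10) inclusive
  edge (9, 10)→(5, 2): d=(-4,-8) inclusive
  edge (5, 2)→(7, 0): d=(2,-2) inclusive
    (3,0)@(7, 1): e=[2,20,2] → X
    (4,0)@(9, 1): e=[-18,36,6] → .
    (3,1)@(7, 3): e=[6,12,6] → X
    (4,1)@(9, 3): e=[-14,28,10] → .
    (3,2)@(7, 5): e=[10,4,10] → X
    (4,2)@(9, 5): e=[-10,20,14] → .
    (3,3)@(7, 7): e=[14,-4,14] → .
  covered (3 px):
    . . . X . . . . . . .
    . . . X . . . . . . .
    . . . X . . . . . . .
    . . . . . . . . . . .
    . . . . . . . . . . .
    . . . . . . . . . . .
    . . . . . . . . . . .
    . . . . . . . . . . .
T4:
  2·area = 144  (B↔C swapped to make it positive)
  edge (12, 14)→(0, 12): d=(-12,-2) inclusive
  edge (0, 12)→(0, 0): d=(0,-12) inclusive
  edge (0, 0)→(12, 14): d=(12,14) inclusive
    (0,1)@(1, 3): e=[110,12,22] → X
    (1,1)@(3, 3): e=[114,36,-6] → .
    (0,2)@(1, 5): e=[86,12,46] → X
    (1,2)@(3, 5): e=[90,36,18] → X
    (2,2)@(5, 5): e=[94,60,-10] → .
    (0,3)@(1, 7): e=[62,12,70] → X
    (2,3)@(5, 7): e=[70,60,14] → X
    (3,3)@(7, 7): e=[74,84,-14] → .
    (0,4)@(1, 9): e=[38,12,94] → X
    (3,4)@(7, 9): e=[50,84,10] → X
    (4,4)@(9, 9): e=[54,108,-18] → .
    (0,5)@(1, 11): e=[14,12,118] → X
  covered (18 px):
    . . . . . . . . . . .
    X . . . . . . . . . .
    X X . . . . . . . . .
    X X X . . . . . . . .
    X X X X . . . . . . .
    X X X X X . . . . . .
    . . . X X X . . . . .
    . . . . . . . . . . .

Result: 40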